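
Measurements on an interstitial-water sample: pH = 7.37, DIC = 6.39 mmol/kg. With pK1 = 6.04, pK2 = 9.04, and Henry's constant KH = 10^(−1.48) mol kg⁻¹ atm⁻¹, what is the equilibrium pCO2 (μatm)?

pCO2 = 8450 μatm

α₀ = 1 / (1 + K1/[H⁺] + K1K2/[H⁺]²) = 1 / (1 + 10^+1.33 + 10^-0.34)
   = 1 / (1 + 21.380 + 0.45709) = 1/22.837 = 0.04379
[CO2*] = α₀ × DIC = 0.04379 × 6.39 = 0.2798 mmol/kg
pCO2 = [CO2*]/KH = 2.798×10^-4 / 3.311×10^-2 = 8450 μatm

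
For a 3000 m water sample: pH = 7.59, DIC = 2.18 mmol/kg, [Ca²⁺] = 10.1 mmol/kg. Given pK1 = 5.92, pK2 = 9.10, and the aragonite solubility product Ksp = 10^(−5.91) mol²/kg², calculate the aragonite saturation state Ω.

Ω = 0.526

α₂ = 1 / (1 + [H⁺]/K2 + [H⁺]²/(K1K2)) = 1 / (1 + 10^+1.51 + 10^-0.16)
   = 1 / (1 + 32.359 + 0.69183) = 1/34.051 = 0.02937
[CO3²⁻] = α₂ × DIC = 0.02937 × 2.18 = 0.06402 mmol/kg
Ksp = 10^(−5.91) = 1.230×10^-6
Ω = [Ca²⁺][CO3²⁻]/Ksp = (10.1×10^-3)(6.402×10^-5) / 1.230×10^-6 = 0.526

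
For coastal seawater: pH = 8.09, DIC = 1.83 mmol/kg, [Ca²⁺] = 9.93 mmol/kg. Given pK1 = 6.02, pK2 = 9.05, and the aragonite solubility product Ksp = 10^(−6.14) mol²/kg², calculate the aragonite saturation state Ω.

α₂ = 1 / (1 + [H⁺]/K2 + [H⁺]²/(K1K2)) = 1 / (1 + 10^+0.96 + 10^-1.11)
   = 1 / (1 + 9.1201 + 0.077625) = 1/10.198 = 0.09806
[CO3²⁻] = α₂ × DIC = 0.09806 × 1.83 = 0.1795 mmol/kg
Ksp = 10^(−6.14) = 7.244×10^-7
Ω = [Ca²⁺][CO3²⁻]/Ksp = (9.93×10^-3)(1.795×10^-4) / 7.244×10^-7 = 2.46

Ω = 2.46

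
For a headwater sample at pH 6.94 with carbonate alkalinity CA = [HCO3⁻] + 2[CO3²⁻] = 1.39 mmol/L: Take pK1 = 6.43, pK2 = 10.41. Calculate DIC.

DIC = 1.82 mmol/L

CA = [HCO3⁻] + 2[CO3²⁻] = (α₁ + 2α₂)·DIC
At pH 6.94: [H⁺]/K1 = 10^-0.51 = 0.30903, K2/[H⁺] = 10^-3.47 = 0.00033884
α₁ = 1/(1 + 0.30903 + 0.00033884) = 1/1.3094 = 0.7637; α₂ = α₁·K2/[H⁺] = 0.0002588
α₁ + 2α₂ = 0.7642
DIC = CA / (α₁ + 2α₂) = 1.39 / 0.7642 = 1.82 mmol/L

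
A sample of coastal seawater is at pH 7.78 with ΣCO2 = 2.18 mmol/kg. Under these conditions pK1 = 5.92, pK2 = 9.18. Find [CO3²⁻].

[CO3²⁻] = 0.0824 mmol/kg

α₂ = 1 / (1 + [H⁺]/K2 + [H⁺]²/(K1K2)) = 1 / (1 + 10^+1.40 + 10^-0.46)
   = 1 / (1 + 25.119 + 0.34674) = 1/26.466 = 0.03778
[CO3²⁻] = α₂ × DIC = 0.03778 × 2.18 = 0.0824 mmol/kg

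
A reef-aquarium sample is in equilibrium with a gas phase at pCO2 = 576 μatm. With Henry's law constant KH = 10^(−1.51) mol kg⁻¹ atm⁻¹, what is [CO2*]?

KH = 10^(−1.51) = 3.090×10^-2 mol kg⁻¹ atm⁻¹
[CO2*] = KH · pCO2 = 3.090×10^-2 × 576×10^-6 atm = 1.78×10^-5 mol/kg

[CO2*] = 17.8 μmol/kg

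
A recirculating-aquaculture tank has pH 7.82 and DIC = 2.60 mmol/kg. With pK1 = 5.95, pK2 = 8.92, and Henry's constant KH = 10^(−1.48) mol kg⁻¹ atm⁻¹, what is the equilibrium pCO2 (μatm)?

pCO2 = 969 μatm

α₀ = 1 / (1 + K1/[H⁺] + K1K2/[H⁺]²) = 1 / (1 + 10^+1.87 + 10^+0.77)
   = 1 / (1 + 74.131 + 5.8884) = 1/81.019 = 0.01234
[CO2*] = α₀ × DIC = 0.01234 × 2.60 = 0.03209 mmol/kg
pCO2 = [CO2*]/KH = 3.209×10^-5 / 3.311×10^-2 = 969 μatm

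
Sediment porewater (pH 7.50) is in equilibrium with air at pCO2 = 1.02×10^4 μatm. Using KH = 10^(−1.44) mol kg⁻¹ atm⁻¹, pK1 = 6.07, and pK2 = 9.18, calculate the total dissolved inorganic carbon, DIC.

[CO2*] = KH · pCO2 = 10^(−1.44) × 1.02×10^4×10^-6 = 3.703×10^-4 mol/kg
α₀ = 1/(1 + K1/[H⁺] + K1K2/[H⁺]²) = 1/(1 + 10^+1.43 + 10^-0.25) = 0.03512
DIC = [CO2*]/α₀ = 3.703×10^-4 / 0.03512 = 10.5 mmol/kg

DIC = 10.5 mmol/kg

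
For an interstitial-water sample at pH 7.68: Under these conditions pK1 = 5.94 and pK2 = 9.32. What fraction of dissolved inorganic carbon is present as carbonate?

α₂ = 1 / (1 + [H⁺]/K2 + [H⁺]²/(K1K2)) = 1 / (1 + 10^+1.64 + 10^-0.10)
   = 1 / (1 + 43.652 + 0.79433) = 1/45.446 = 0.02200

α₂ = 0.0220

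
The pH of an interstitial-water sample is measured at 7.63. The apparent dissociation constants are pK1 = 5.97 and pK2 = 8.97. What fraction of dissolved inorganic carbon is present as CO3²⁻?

α₂ = 0.0428

α₂ = 1 / (1 + [H⁺]/K2 + [H⁺]²/(K1K2)) = 1 / (1 + 10^+1.34 + 10^-0.32)
   = 1 / (1 + 21.878 + 0.47863) = 1/23.356 = 0.04282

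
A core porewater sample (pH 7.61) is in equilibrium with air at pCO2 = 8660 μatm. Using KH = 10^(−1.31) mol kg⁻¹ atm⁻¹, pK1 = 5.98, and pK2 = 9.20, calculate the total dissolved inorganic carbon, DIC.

DIC = 19.0 mmol/kg

[CO2*] = KH · pCO2 = 10^(−1.31) × 8660×10^-6 = 4.241×10^-4 mol/kg
α₀ = 1/(1 + K1/[H⁺] + K1K2/[H⁺]²) = 1/(1 + 10^+1.63 + 10^+0.04) = 0.02234
DIC = [CO2*]/α₀ = 4.241×10^-4 / 0.02234 = 19.0 mmol/kg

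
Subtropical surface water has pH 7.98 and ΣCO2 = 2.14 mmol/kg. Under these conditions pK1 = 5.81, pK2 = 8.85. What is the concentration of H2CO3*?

α₀ = 1 / (1 + K1/[H⁺] + K1K2/[H⁺]²) = 1 / (1 + 10^+2.17 + 10^+1.30)
   = 1 / (1 + 147.91 + 19.953) = 1/168.86 = 0.005922
[CO2*] = α₀ × DIC = 0.005922 × 2.14 = 0.0127 mmol/kg = 12.7 μmol/kg

[CO2*] = 12.7 μmol/kg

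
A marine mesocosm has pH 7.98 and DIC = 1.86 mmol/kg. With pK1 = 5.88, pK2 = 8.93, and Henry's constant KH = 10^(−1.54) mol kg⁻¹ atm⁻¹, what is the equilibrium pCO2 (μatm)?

α₀ = 1 / (1 + K1/[H⁺] + K1K2/[H⁺]²) = 1 / (1 + 10^+2.10 + 10^+1.15)
   = 1 / (1 + 125.89 + 14.125) = 1/141.02 = 0.007091
[CO2*] = α₀ × DIC = 0.007091 × 1.86 = 0.01319 mmol/kg = 13.19 μmol/kg
pCO2 = [CO2*]/KH = 1.319×10^-5 / 2.884×10^-2 = 457 μatm

pCO2 = 457 μatm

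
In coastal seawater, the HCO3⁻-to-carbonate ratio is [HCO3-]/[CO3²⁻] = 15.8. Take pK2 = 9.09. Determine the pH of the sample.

pH = 7.89

From K2 = [H⁺][CO3²⁻]/[HCO3-]:  pH = pK2 − log₁₀([HCO3-]/[CO3²⁻])
log₁₀(15.8) = +1.199
pH = 9.09 − (+1.199) = 7.89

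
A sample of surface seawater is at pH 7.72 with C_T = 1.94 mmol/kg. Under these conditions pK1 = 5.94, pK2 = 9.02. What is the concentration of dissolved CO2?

[CO2*] = 0.0302 mmol/kg

α₀ = 1 / (1 + K1/[H⁺] + K1K2/[H⁺]²) = 1 / (1 + 10^+1.78 + 10^+0.48)
   = 1 / (1 + 60.256 + 3.0200) = 1/64.276 = 0.01556
[CO2*] = α₀ × DIC = 0.01556 × 1.94 = 0.0302 mmol/kg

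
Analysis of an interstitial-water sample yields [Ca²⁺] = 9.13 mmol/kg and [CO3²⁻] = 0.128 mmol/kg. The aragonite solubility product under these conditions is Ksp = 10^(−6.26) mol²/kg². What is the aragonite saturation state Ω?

Ksp = 10^(−6.26) = 5.495×10^-7
Ω = [Ca²⁺][CO3²⁻]/Ksp = (9.13×10^-3)(0.128×10^-3) / 5.495×10^-7 = 2.13

Ω = 2.13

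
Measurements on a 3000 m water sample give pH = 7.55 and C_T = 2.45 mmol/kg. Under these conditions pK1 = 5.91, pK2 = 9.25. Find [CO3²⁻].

α₂ = 1 / (1 + [H⁺]/K2 + [H⁺]²/(K1K2)) = 1 / (1 + 10^+1.70 + 10^+0.06)
   = 1 / (1 + 50.119 + 1.1482) = 1/52.267 = 0.01913
[CO3²⁻] = α₂ × DIC = 0.01913 × 2.45 = 0.0469 mmol/kg

[CO3²⁻] = 0.0469 mmol/kg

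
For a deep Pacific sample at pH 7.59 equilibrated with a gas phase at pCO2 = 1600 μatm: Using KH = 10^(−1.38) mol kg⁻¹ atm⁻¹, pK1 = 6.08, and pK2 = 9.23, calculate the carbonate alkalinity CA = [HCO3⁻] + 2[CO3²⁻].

CA = 2.26 mmol/kg

[CO2*] = KH · pCO2 = 10^(−1.38) × 1600×10^-6 = 6.670×10^-5 mol/kg
α₀ = 1/(1 + K1/[H⁺] + K1K2/[H⁺]²) = 1/(1 + 10^+1.51 + 10^-0.13) = 0.02932
DIC = [CO2*]/α₀ = 6.670×10^-5 / 0.02932 = 2.274 mmol/kg
CA = (α₁ + 2α₂)·DIC = (0.9489 + 2×0.02174) × 2.274 = 2.26 mmol/kg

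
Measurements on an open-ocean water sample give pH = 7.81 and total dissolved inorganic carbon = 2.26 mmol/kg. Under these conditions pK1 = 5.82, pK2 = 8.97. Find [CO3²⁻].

[CO3²⁻] = 0.145 mmol/kg

α₂ = 1 / (1 + [H⁺]/K2 + [H⁺]²/(K1K2)) = 1 / (1 + 10^+1.16 + 10^-0.83)
   = 1 / (1 + 14.454 + 0.14791) = 1/15.602 = 0.06409
[CO3²⁻] = α₂ × DIC = 0.06409 × 2.26 = 0.145 mmol/kg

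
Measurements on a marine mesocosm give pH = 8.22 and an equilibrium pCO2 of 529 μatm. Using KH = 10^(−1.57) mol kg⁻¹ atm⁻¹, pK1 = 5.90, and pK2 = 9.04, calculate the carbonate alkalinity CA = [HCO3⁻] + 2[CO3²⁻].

CA = 3.88 mmol/kg

[CO2*] = KH · pCO2 = 10^(−1.57) × 529×10^-6 = 1.424×10^-5 mol/kg
α₀ = 1/(1 + K1/[H⁺] + K1K2/[H⁺]²) = 1/(1 + 10^+2.32 + 10^+1.50) = 0.004140
DIC = [CO2*]/α₀ = 1.424×10^-5 / 0.004140 = 3.439 mmol/kg
CA = (α₁ + 2α₂)·DIC = (0.8649 + 2×0.1309) × 3.439 = 3.88 mmol/kg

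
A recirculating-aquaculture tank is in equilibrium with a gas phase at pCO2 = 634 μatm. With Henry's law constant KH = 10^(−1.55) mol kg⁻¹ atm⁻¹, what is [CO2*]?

KH = 10^(−1.55) = 2.818×10^-2 mol kg⁻¹ atm⁻¹
[CO2*] = KH · pCO2 = 2.818×10^-2 × 634×10^-6 atm = 1.79×10^-5 mol/kg

[CO2*] = 17.9 μmol/kg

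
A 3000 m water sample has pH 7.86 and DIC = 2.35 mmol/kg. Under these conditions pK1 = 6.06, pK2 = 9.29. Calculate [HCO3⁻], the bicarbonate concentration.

α₁ = 1 / (1 + [H⁺]/K1 + K2/[H⁺]) = 1 / (1 + 10^-1.80 + 10^-1.43)
   = 1 / (1 + 0.015849 + 0.037154) = 1/1.0530 = 0.9497
[HCO3⁻] = α₁ × DIC = 0.9497 × 2.35 = 2.23 mmol/kg

[HCO3⁻] = 2.23 mmol/kg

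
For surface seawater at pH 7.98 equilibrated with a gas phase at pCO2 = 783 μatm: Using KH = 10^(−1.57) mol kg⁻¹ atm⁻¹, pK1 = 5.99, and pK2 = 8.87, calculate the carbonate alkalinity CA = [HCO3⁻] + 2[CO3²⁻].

[CO2*] = KH · pCO2 = 10^(−1.57) × 783×10^-6 = 2.107×10^-5 mol/kg
α₀ = 1/(1 + K1/[H⁺] + K1K2/[H⁺]²) = 1/(1 + 10^+1.99 + 10^+1.10) = 0.008984
DIC = [CO2*]/α₀ = 2.107×10^-5 / 0.008984 = 2.346 mmol/kg
CA = (α₁ + 2α₂)·DIC = (0.8779 + 2×0.1131) × 2.346 = 2.59 mmol/kg

CA = 2.59 mmol/kg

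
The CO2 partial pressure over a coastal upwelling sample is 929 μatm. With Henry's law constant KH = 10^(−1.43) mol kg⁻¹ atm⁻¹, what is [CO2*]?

[CO2*] = 34.5 μmol/kg

KH = 10^(−1.43) = 3.715×10^-2 mol kg⁻¹ atm⁻¹
[CO2*] = KH · pCO2 = 3.715×10^-2 × 929×10^-6 atm = 3.45×10^-5 mol/kg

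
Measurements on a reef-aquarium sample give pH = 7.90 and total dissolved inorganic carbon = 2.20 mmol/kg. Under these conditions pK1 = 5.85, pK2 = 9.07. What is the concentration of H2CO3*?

α₀ = 1 / (1 + K1/[H⁺] + K1K2/[H⁺]²) = 1 / (1 + 10^+2.05 + 10^+0.88)
   = 1 / (1 + 112.20 + 7.5858) = 1/120.79 = 0.008279
[CO2*] = α₀ × DIC = 0.008279 × 2.20 = 0.0182 mmol/kg = 18.2 μmol/kg

[CO2*] = 18.2 μmol/kg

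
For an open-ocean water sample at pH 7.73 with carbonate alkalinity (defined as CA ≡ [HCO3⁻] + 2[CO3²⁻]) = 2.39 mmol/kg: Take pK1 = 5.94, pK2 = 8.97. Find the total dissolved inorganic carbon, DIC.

CA = [HCO3⁻] + 2[CO3²⁻] = (α₁ + 2α₂)·DIC
At pH 7.73: [H⁺]/K1 = 10^-1.79 = 0.016218, K2/[H⁺] = 10^-1.24 = 0.057544
α₁ = 1/(1 + 0.016218 + 0.057544) = 1/1.0738 = 0.9313; α₂ = α₁·K2/[H⁺] = 0.05359
α₁ + 2α₂ = 1.0385
DIC = CA / (α₁ + 2α₂) = 2.39 / 1.0385 = 2.30 mmol/kg

DIC = 2.30 mmol/kg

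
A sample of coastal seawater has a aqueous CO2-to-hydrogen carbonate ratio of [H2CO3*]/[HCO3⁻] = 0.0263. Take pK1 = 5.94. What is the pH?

pH = 7.52

From K1 = [H⁺][HCO3⁻]/[H2CO3*]:  pH = pK1 − log₁₀([H2CO3*]/[HCO3⁻])
log₁₀(0.0263) = -1.580
pH = 5.94 − (-1.580) = 7.52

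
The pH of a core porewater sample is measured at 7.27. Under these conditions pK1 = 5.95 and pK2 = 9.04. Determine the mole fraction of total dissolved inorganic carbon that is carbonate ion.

α₂ = 1 / (1 + [H⁺]/K2 + [H⁺]²/(K1K2)) = 1 / (1 + 10^+1.77 + 10^+0.45)
   = 1 / (1 + 58.884 + 2.8184) = 1/62.703 = 0.01595

α₂ = 0.0159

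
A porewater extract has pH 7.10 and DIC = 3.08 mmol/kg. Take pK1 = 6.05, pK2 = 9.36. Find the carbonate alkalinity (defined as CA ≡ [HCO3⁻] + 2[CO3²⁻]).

CA = 2.84 mmol/kg

CA = [HCO3⁻] + 2[CO3²⁻] = (α₁ + 2α₂)·DIC
At pH 7.10: [H⁺]/K1 = 10^-1.05 = 0.089125, K2/[H⁺] = 10^-2.26 = 0.0054954
α₁ = 1/(1 + 0.089125 + 0.0054954) = 1/1.0946 = 0.9136; α₂ = α₁·K2/[H⁺] = 0.005020
α₁ + 2α₂ = 0.9236
CA = 0.9236 × 3.08 = 2.84 mmol/kg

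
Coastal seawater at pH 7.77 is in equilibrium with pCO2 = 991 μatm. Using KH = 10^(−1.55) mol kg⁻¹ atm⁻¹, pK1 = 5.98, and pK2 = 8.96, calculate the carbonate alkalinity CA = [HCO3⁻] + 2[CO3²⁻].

CA = 1.94 mmol/kg

[CO2*] = KH · pCO2 = 10^(−1.55) × 991×10^-6 = 2.793×10^-5 mol/kg
α₀ = 1/(1 + K1/[H⁺] + K1K2/[H⁺]²) = 1/(1 + 10^+1.79 + 10^+0.60) = 0.01501
DIC = [CO2*]/α₀ = 2.793×10^-5 / 0.01501 = 1.861 mmol/kg
CA = (α₁ + 2α₂)·DIC = (0.9253 + 2×0.05974) × 1.861 = 1.94 mmol/kg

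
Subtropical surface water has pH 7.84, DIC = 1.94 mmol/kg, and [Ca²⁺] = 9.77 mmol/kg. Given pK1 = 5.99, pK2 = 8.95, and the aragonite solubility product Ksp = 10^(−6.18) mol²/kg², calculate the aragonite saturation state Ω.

Ω = 2.04

α₂ = 1 / (1 + [H⁺]/K2 + [H⁺]²/(K1K2)) = 1 / (1 + 10^+1.11 + 10^-0.74)
   = 1 / (1 + 12.882 + 0.18197) = 1/14.064 = 0.07110
[CO3²⁻] = α₂ × DIC = 0.07110 × 1.94 = 0.1379 mmol/kg
Ksp = 10^(−6.18) = 6.607×10^-7
Ω = [Ca²⁺][CO3²⁻]/Ksp = (9.77×10^-3)(1.379×10^-4) / 6.607×10^-7 = 2.04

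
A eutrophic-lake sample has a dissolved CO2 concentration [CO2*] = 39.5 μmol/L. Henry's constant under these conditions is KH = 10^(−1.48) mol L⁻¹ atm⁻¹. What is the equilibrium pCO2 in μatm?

pCO2 = 1190 μatm

KH = 10^(−1.48) = 3.311×10^-2 mol L⁻¹ atm⁻¹
pCO2 = [CO2*]/KH = 39.5×10^-6 / 3.311×10^-2 = 1.19×10^-3 atm = 1190 μatm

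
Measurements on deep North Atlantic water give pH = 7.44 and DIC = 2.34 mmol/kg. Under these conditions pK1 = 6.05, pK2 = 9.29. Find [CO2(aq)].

α₀ = 1 / (1 + K1/[H⁺] + K1K2/[H⁺]²) = 1 / (1 + 10^+1.39 + 10^-0.46)
   = 1 / (1 + 24.547 + 0.34674) = 1/25.894 = 0.03862
[CO2*] = α₀ × DIC = 0.03862 × 2.34 = 0.0904 mmol/kg

[CO2*] = 0.0904 mmol/kg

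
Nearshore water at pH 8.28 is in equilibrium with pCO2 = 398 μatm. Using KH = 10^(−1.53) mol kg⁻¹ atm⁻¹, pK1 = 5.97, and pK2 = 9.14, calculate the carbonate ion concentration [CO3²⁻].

[CO2*] = KH · pCO2 = 10^(−1.53) × 398×10^-6 = 1.175×10^-5 mol/kg
α₀ = 1/(1 + K1/[H⁺] + K1K2/[H⁺]²) = 1/(1 + 10^+2.31 + 10^+1.45) = 0.004285
DIC = [CO2*]/α₀ = 1.175×10^-5 / 0.004285 = 2.741 mmol/kg
[CO3²⁻] = α₂·DIC; α₂ = 0.1208, so [CO3²⁻] = 0.1208 × 2.741 = 0.331 mmol/kg

[CO3²⁻] = 0.331 mmol/kg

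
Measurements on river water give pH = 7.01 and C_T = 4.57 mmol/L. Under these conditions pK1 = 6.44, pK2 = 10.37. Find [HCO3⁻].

α₁ = 1 / (1 + [H⁺]/K1 + K2/[H⁺]) = 1 / (1 + 10^-0.57 + 10^-3.36)
   = 1 / (1 + 0.26915 + 0.00043652) = 1/1.2696 = 0.7877
[HCO3⁻] = α₁ × DIC = 0.7877 × 4.57 = 3.60 mmol/L

[HCO3⁻] = 3.60 mmol/L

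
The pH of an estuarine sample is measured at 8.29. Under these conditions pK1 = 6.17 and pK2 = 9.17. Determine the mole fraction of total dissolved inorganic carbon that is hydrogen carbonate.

α₁ = 1 / (1 + [H⁺]/K1 + K2/[H⁺]) = 1 / (1 + 10^-2.12 + 10^-0.88)
   = 1 / (1 + 0.0075858 + 0.13183) = 1/1.1394 = 0.8776

α₁ = 0.878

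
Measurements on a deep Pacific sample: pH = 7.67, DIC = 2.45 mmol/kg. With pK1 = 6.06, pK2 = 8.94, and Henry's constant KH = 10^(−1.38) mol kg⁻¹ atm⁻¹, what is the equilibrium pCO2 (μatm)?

α₀ = 1 / (1 + K1/[H⁺] + K1K2/[H⁺]²) = 1 / (1 + 10^+1.61 + 10^+0.34)
   = 1 / (1 + 40.738 + 2.1878) = 1/43.926 = 0.02277
[CO2*] = α₀ × DIC = 0.02277 × 2.45 = 0.05578 mmol/kg
pCO2 = [CO2*]/KH = 5.578×10^-5 / 4.169×10^-2 = 1340 μatm

pCO2 = 1340 μatm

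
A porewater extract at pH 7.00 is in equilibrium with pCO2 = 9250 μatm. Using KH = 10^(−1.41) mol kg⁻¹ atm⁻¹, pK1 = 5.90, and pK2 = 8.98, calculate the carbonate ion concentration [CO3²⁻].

[CO2*] = KH · pCO2 = 10^(−1.41) × 9250×10^-6 = 3.599×10^-4 mol/kg
α₀ = 1/(1 + K1/[H⁺] + K1K2/[H⁺]²) = 1/(1 + 10^+1.10 + 10^-0.88) = 0.07288
DIC = [CO2*]/α₀ = 3.599×10^-4 / 0.07288 = 4.938 mmol/kg
[CO3²⁻] = α₂·DIC; α₂ = 0.009608, so [CO3²⁻] = 0.009608 × 4.938 = 0.0474 mmol/kg

[CO3²⁻] = 0.0474 mmol/kg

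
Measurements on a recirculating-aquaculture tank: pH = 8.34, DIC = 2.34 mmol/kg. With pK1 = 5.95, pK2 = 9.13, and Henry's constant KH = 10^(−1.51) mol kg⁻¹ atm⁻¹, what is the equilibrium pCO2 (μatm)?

α₀ = 1 / (1 + K1/[H⁺] + K1K2/[H⁺]²) = 1 / (1 + 10^+2.39 + 10^+1.60)
   = 1 / (1 + 245.47 + 39.811) = 1/286.28 = 0.003493
[CO2*] = α₀ × DIC = 0.003493 × 2.34 = 0.008174 mmol/kg = 8.174 μmol/kg
pCO2 = [CO2*]/KH = 8.174×10^-6 / 3.090×10^-2 = 264 μatm

pCO2 = 264 μatm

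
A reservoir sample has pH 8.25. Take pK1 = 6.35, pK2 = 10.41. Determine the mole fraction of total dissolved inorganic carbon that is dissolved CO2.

α₀ = 0.0123

α₀ = 1 / (1 + K1/[H⁺] + K1K2/[H⁺]²) = 1 / (1 + 10^+1.90 + 10^-0.26)
   = 1 / (1 + 79.433 + 0.54954) = 1/80.982 = 0.01235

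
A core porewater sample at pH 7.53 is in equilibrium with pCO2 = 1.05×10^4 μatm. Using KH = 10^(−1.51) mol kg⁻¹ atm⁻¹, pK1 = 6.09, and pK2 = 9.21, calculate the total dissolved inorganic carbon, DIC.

[CO2*] = KH · pCO2 = 10^(−1.51) × 1.05×10^4×10^-6 = 3.245×10^-4 mol/kg
α₀ = 1/(1 + K1/[H⁺] + K1K2/[H⁺]²) = 1/(1 + 10^+1.44 + 10^-0.24) = 0.03434
DIC = [CO2*]/α₀ = 3.245×10^-4 / 0.03434 = 9.45 mmol/kg

DIC = 9.45 mmol/kg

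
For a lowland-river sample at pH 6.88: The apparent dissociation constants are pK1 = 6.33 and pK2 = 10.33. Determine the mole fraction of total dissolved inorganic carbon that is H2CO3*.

α₀ = 0.220

α₀ = 1 / (1 + K1/[H⁺] + K1K2/[H⁺]²) = 1 / (1 + 10^+0.55 + 10^-2.90)
   = 1 / (1 + 3.5481 + 0.0012589) = 1/4.5494 = 0.2198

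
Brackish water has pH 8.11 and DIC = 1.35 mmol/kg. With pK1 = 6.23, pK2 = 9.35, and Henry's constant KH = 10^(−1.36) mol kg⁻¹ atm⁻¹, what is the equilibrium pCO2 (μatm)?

α₀ = 1 / (1 + K1/[H⁺] + K1K2/[H⁺]²) = 1 / (1 + 10^+1.88 + 10^+0.64)
   = 1 / (1 + 75.858 + 4.3652) = 1/81.223 = 0.01231
[CO2*] = α₀ × DIC = 0.01231 × 1.35 = 0.01662 mmol/kg = 16.62 μmol/kg
pCO2 = [CO2*]/KH = 1.662×10^-5 / 4.365×10^-2 = 381 μatm

pCO2 = 381 μatm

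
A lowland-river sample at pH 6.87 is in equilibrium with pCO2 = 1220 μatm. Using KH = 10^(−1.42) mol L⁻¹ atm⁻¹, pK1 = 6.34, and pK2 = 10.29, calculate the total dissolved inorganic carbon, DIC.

[CO2*] = KH · pCO2 = 10^(−1.42) × 1220×10^-6 = 4.638×10^-5 mol/L
α₀ = 1/(1 + K1/[H⁺] + K1K2/[H⁺]²) = 1/(1 + 10^+0.53 + 10^-2.89) = 0.2278
DIC = [CO2*]/α₀ = 4.638×10^-5 / 0.2278 = 0.204 mmol/L

DIC = 0.204 mmol/L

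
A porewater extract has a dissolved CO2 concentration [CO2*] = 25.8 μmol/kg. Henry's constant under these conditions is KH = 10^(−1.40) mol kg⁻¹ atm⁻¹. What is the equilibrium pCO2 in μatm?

KH = 10^(−1.40) = 3.981×10^-2 mol kg⁻¹ atm⁻¹
pCO2 = [CO2*]/KH = 25.8×10^-6 / 3.981×10^-2 = 6.48×10^-4 atm = 648 μatm

pCO2 = 648 μatm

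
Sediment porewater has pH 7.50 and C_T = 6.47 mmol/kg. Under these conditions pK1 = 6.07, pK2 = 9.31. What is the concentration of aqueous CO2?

α₀ = 1 / (1 + K1/[H⁺] + K1K2/[H⁺]²) = 1 / (1 + 10^+1.43 + 10^-0.38)
   = 1 / (1 + 26.915 + 0.41687) = 1/28.332 = 0.03530
[CO2*] = α₀ × DIC = 0.03530 × 6.47 = 0.228 mmol/kg

[CO2*] = 0.228 mmol/kg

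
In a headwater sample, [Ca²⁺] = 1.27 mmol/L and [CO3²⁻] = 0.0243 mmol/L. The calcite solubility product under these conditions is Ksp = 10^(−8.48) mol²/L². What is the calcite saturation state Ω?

Ksp = 10^(−8.48) = 3.311×10^-9
Ω = [Ca²⁺][CO3²⁻]/Ksp = (1.27×10^-3)(0.0243×10^-3) / 3.311×10^-9 = 9.32

Ω = 9.32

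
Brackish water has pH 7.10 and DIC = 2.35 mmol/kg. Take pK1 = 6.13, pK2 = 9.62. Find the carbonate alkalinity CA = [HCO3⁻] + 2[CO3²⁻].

CA = 2.13 mmol/kg

CA = [HCO3⁻] + 2[CO3²⁻] = (α₁ + 2α₂)·DIC
At pH 7.10: [H⁺]/K1 = 10^-0.97 = 0.10715, K2/[H⁺] = 10^-2.52 = 0.0030200
α₁ = 1/(1 + 0.10715 + 0.0030200) = 1/1.1102 = 0.9008; α₂ = α₁·K2/[H⁺] = 0.002720
α₁ + 2α₂ = 0.9062
CA = 0.9062 × 2.35 = 2.13 mmol/kg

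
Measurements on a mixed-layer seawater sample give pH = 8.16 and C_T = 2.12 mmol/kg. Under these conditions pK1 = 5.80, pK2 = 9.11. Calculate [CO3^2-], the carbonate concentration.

α₂ = 1 / (1 + [H⁺]/K2 + [H⁺]²/(K1K2)) = 1 / (1 + 10^+0.95 + 10^-1.41)
   = 1 / (1 + 8.9125 + 0.038905) = 1/9.9514 = 0.1005
[CO3²⁻] = α₂ × DIC = 0.1005 × 2.12 = 0.213 mmol/kg

[CO3²⁻] = 0.213 mmol/kg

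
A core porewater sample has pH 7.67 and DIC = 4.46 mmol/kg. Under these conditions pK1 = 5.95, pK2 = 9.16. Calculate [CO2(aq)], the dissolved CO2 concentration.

[CO2*] = 0.0808 mmol/kg

α₀ = 1 / (1 + K1/[H⁺] + K1K2/[H⁺]²) = 1 / (1 + 10^+1.72 + 10^+0.23)
   = 1 / (1 + 52.481 + 1.6982) = 1/55.179 = 0.01812
[CO2*] = α₀ × DIC = 0.01812 × 4.46 = 0.0808 mmol/kg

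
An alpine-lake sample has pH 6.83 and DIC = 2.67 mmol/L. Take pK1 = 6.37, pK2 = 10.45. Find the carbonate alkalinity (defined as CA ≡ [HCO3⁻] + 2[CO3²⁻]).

CA = [HCO3⁻] + 2[CO3²⁻] = (α₁ + 2α₂)·DIC
At pH 6.83: [H⁺]/K1 = 10^-0.46 = 0.34674, K2/[H⁺] = 10^-3.62 = 0.00023988
α₁ = 1/(1 + 0.34674 + 0.00023988) = 1/1.3470 = 0.7424; α₂ = α₁·K2/[H⁺] = 0.0001781
α₁ + 2α₂ = 0.7428
CA = 0.7428 × 2.67 = 1.98 mmol/L

CA = 1.98 mmol/L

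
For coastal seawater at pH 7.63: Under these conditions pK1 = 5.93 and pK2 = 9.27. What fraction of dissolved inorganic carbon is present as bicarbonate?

α₁ = 0.959

α₁ = 1 / (1 + [H⁺]/K1 + K2/[H⁺]) = 1 / (1 + 10^-1.70 + 10^-1.64)
   = 1 / (1 + 0.019953 + 0.022909) = 1/1.0429 = 0.9589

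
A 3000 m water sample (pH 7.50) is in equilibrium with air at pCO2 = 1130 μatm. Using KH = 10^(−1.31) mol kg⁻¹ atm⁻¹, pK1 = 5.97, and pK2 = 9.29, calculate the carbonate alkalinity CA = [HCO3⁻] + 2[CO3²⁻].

CA = 1.94 mmol/kg

[CO2*] = KH · pCO2 = 10^(−1.31) × 1130×10^-6 = 5.535×10^-5 mol/kg
α₀ = 1/(1 + K1/[H⁺] + K1K2/[H⁺]²) = 1/(1 + 10^+1.53 + 10^-0.26) = 0.02822
DIC = [CO2*]/α₀ = 5.535×10^-5 / 0.02822 = 1.961 mmol/kg
CA = (α₁ + 2α₂)·DIC = (0.9563 + 2×0.01551) × 1.961 = 1.94 mmol/kg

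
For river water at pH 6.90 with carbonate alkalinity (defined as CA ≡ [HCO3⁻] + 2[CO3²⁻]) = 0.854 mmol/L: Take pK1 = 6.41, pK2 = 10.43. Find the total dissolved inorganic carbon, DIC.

CA = [HCO3⁻] + 2[CO3²⁻] = (α₁ + 2α₂)·DIC
At pH 6.90: [H⁺]/K1 = 10^-0.49 = 0.32359, K2/[H⁺] = 10^-3.53 = 0.00029512
α₁ = 1/(1 + 0.32359 + 0.00029512) = 1/1.3239 = 0.7554; α₂ = α₁·K2/[H⁺] = 0.0002229
α₁ + 2α₂ = 0.7558
DIC = CA / (α₁ + 2α₂) = 0.854 / 0.7558 = 1.13 mmol/L

DIC = 1.13 mmol/L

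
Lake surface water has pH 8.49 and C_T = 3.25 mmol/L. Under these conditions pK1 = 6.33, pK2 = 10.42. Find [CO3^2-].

[CO3²⁻] = 0.0375 mmol/L

α₂ = 1 / (1 + [H⁺]/K2 + [H⁺]²/(K1K2)) = 1 / (1 + 10^+1.93 + 10^-0.23)
   = 1 / (1 + 85.114 + 0.58884) = 1/86.703 = 0.01153
[CO3²⁻] = α₂ × DIC = 0.01153 × 3.25 = 0.0375 mmol/L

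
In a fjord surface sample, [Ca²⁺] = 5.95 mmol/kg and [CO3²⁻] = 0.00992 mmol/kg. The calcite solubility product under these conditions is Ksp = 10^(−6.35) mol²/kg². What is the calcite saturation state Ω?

Ω = 0.132

Ksp = 10^(−6.35) = 4.467×10^-7
Ω = [Ca²⁺][CO3²⁻]/Ksp = (5.95×10^-3)(0.00992×10^-3) / 4.467×10^-7 = 0.132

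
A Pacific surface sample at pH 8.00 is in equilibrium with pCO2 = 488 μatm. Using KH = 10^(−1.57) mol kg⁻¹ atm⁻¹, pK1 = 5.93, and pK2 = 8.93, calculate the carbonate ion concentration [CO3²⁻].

[CO2*] = KH · pCO2 = 10^(−1.57) × 488×10^-6 = 1.313×10^-5 mol/kg
α₀ = 1/(1 + K1/[H⁺] + K1K2/[H⁺]²) = 1/(1 + 10^+2.07 + 10^+1.14) = 0.007559
DIC = [CO2*]/α₀ = 1.313×10^-5 / 0.007559 = 1.738 mmol/kg
[CO3²⁻] = α₂·DIC; α₂ = 0.1043, so [CO3²⁻] = 0.1043 × 1.738 = 0.181 mmol/kg

[CO3²⁻] = 0.181 mmol/kg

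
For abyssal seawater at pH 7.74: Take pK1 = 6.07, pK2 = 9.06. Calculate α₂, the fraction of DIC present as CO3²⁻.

α₂ = 0.0448

α₂ = 1 / (1 + [H⁺]/K2 + [H⁺]²/(K1K2)) = 1 / (1 + 10^+1.32 + 10^-0.35)
   = 1 / (1 + 20.893 + 0.44668) = 1/22.340 = 0.04476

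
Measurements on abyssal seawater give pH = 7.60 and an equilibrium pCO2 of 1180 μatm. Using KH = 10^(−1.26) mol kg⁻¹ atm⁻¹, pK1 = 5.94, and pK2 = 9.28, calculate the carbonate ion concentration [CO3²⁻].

[CO2*] = KH · pCO2 = 10^(−1.26) × 1180×10^-6 = 6.485×10^-5 mol/kg
α₀ = 1/(1 + K1/[H⁺] + K1K2/[H⁺]²) = 1/(1 + 10^+1.66 + 10^-0.02) = 0.02098
DIC = [CO2*]/α₀ = 6.485×10^-5 / 0.02098 = 3.091 mmol/kg
[CO3²⁻] = α₂·DIC; α₂ = 0.02004, so [CO3²⁻] = 0.02004 × 3.091 = 0.0619 mmol/kg

[CO3²⁻] = 0.0619 mmol/kg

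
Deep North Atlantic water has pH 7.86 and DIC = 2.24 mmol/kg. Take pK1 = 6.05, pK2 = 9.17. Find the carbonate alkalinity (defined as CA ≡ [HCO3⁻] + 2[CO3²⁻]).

CA = [HCO3⁻] + 2[CO3²⁻] = (α₁ + 2α₂)·DIC
At pH 7.86: [H⁺]/K1 = 10^-1.81 = 0.015488, K2/[H⁺] = 10^-1.31 = 0.048978
α₁ = 1/(1 + 0.015488 + 0.048978) = 1/1.0645 = 0.9394; α₂ = α₁·K2/[H⁺] = 0.04601
α₁ + 2α₂ = 1.0315
CA = 1.0315 × 2.24 = 2.31 mmol/kg

CA = 2.31 mmol/kg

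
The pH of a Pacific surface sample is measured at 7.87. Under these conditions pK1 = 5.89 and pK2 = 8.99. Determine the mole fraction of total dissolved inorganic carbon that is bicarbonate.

α₁ = 0.921

α₁ = 1 / (1 + [H⁺]/K1 + K2/[H⁺]) = 1 / (1 + 10^-1.98 + 10^-1.12)
   = 1 / (1 + 0.010471 + 0.075858) = 1/1.0863 = 0.9205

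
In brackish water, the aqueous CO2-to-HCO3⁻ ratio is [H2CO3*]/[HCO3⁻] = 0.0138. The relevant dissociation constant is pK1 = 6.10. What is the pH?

From K1 = [H⁺][HCO3⁻]/[H2CO3*]:  pH = pK1 − log₁₀([H2CO3*]/[HCO3⁻])
log₁₀(0.0138) = -1.860
pH = 6.10 − (-1.860) = 7.96

pH = 7.96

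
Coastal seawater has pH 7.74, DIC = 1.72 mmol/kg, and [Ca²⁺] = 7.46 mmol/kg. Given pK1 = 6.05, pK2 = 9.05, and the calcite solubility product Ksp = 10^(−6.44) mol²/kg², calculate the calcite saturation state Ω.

α₂ = 1 / (1 + [H⁺]/K2 + [H⁺]²/(K1K2)) = 1 / (1 + 10^+1.31 + 10^-0.38)
   = 1 / (1 + 20.417 + 0.41687) = 1/21.834 = 0.04580
[CO3²⁻] = α₂ × DIC = 0.04580 × 1.72 = 0.07878 mmol/kg
Ksp = 10^(−6.44) = 3.631×10^-7
Ω = [Ca²⁺][CO3²⁻]/Ksp = (7.46×10^-3)(7.878×10^-5) / 3.631×10^-7 = 1.62

Ω = 1.62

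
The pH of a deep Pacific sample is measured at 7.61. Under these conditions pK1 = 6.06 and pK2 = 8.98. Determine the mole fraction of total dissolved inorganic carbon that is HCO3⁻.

α₁ = 0.934

α₁ = 1 / (1 + [H⁺]/K1 + K2/[H⁺]) = 1 / (1 + 10^-1.55 + 10^-1.37)
   = 1 / (1 + 0.028184 + 0.042658) = 1/1.0708 = 0.9338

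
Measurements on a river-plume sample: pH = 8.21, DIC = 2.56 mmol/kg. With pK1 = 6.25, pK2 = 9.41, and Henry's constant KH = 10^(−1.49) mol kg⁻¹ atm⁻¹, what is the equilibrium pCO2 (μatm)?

α₀ = 1 / (1 + K1/[H⁺] + K1K2/[H⁺]²) = 1 / (1 + 10^+1.96 + 10^+0.76)
   = 1 / (1 + 91.201 + 5.7544) = 1/97.955 = 0.01021
[CO2*] = α₀ × DIC = 0.01021 × 2.56 = 0.02613 mmol/kg
pCO2 = [CO2*]/KH = 2.613×10^-5 / 3.236×10^-2 = 808 μatm

pCO2 = 808 μatm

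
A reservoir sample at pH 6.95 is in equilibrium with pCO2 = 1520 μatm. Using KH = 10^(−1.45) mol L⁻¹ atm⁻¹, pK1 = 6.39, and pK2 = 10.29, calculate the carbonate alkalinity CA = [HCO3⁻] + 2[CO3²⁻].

CA = 0.196 mmol/L

[CO2*] = KH · pCO2 = 10^(−1.45) × 1520×10^-6 = 5.393×10^-5 mol/L
α₀ = 1/(1 + K1/[H⁺] + K1K2/[H⁺]²) = 1/(1 + 10^+0.56 + 10^-2.78) = 0.2159
DIC = [CO2*]/α₀ = 5.393×10^-5 / 0.2159 = 0.2498 mmol/L
CA = (α₁ + 2α₂)·DIC = (0.7838 + 2×0.0003583) × 0.2498 = 0.196 mmol/L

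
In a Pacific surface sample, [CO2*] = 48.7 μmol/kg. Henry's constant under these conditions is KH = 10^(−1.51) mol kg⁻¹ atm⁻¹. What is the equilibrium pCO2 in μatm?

pCO2 = 1580 μatm

KH = 10^(−1.51) = 3.090×10^-2 mol kg⁻¹ atm⁻¹
pCO2 = [CO2*]/KH = 48.7×10^-6 / 3.090×10^-2 = 1.58×10^-3 atm = 1580 μatm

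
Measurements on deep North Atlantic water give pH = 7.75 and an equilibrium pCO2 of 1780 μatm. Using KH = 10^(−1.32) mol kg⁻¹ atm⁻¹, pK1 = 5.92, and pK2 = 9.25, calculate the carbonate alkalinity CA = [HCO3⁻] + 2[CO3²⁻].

[CO2*] = KH · pCO2 = 10^(−1.32) × 1780×10^-6 = 8.520×10^-5 mol/kg
α₀ = 1/(1 + K1/[H⁺] + K1K2/[H⁺]²) = 1/(1 + 10^+1.83 + 10^+0.33) = 0.01414
DIC = [CO2*]/α₀ = 8.520×10^-5 / 0.01414 = 6.027 mmol/kg
CA = (α₁ + 2α₂)·DIC = (0.9556 + 2×0.03022) × 6.027 = 6.12 mmol/kg

CA = 6.12 mmol/kg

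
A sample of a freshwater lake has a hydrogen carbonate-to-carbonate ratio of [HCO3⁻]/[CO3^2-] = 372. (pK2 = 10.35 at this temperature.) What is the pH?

From K2 = [H⁺][CO3^2-]/[HCO3⁻]:  pH = pK2 − log₁₀([HCO3⁻]/[CO3^2-])
log₁₀(372) = +2.571
pH = 10.35 − (+2.571) = 7.78

pH = 7.78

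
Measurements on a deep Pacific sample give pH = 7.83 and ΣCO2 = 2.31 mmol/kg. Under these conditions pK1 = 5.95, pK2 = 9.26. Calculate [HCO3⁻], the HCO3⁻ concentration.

[HCO3⁻] = 2.20 mmol/kg

α₁ = 1 / (1 + [H⁺]/K1 + K2/[H⁺]) = 1 / (1 + 10^-1.88 + 10^-1.43)
   = 1 / (1 + 0.013183 + 0.037154) = 1/1.0503 = 0.9521
[HCO3⁻] = α₁ × DIC = 0.9521 × 2.31 = 2.20 mmol/kg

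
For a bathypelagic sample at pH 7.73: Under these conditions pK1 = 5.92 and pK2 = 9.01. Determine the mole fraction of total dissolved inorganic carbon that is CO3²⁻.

α₂ = 0.0491

α₂ = 1 / (1 + [H⁺]/K2 + [H⁺]²/(K1K2)) = 1 / (1 + 10^+1.28 + 10^-0.53)
   = 1 / (1 + 19.055 + 0.29512) = 1/20.350 = 0.04914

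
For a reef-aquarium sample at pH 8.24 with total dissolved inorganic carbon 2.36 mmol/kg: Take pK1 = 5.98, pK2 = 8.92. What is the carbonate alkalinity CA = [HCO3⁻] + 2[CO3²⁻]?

CA = 2.76 mmol/kg

CA = [HCO3⁻] + 2[CO3²⁻] = (α₁ + 2α₂)·DIC
At pH 8.24: [H⁺]/K1 = 10^-2.26 = 0.0054954, K2/[H⁺] = 10^-0.68 = 0.20893
α₁ = 1/(1 + 0.0054954 + 0.20893) = 1/1.2144 = 0.8234; α₂ = α₁·K2/[H⁺] = 0.1720
α₁ + 2α₂ = 1.1675
CA = 1.1675 × 2.36 = 2.76 mmol/kg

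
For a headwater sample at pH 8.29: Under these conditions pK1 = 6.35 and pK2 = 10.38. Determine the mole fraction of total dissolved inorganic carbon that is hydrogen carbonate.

α₁ = 0.981

α₁ = 1 / (1 + [H⁺]/K1 + K2/[H⁺]) = 1 / (1 + 10^-1.94 + 10^-2.09)
   = 1 / (1 + 0.011482 + 0.0081283) = 1/1.0196 = 0.9808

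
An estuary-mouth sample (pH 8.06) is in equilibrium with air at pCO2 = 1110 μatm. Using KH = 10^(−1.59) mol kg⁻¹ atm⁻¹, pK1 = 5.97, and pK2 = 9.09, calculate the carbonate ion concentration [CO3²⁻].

[CO3²⁻] = 0.328 mmol/kg

[CO2*] = KH · pCO2 = 10^(−1.59) × 1110×10^-6 = 2.853×10^-5 mol/kg
α₀ = 1/(1 + K1/[H⁺] + K1K2/[H⁺]²) = 1/(1 + 10^+2.09 + 10^+1.06) = 0.007380
DIC = [CO2*]/α₀ = 2.853×10^-5 / 0.007380 = 3.866 mmol/kg
[CO3²⁻] = α₂·DIC; α₂ = 0.08473, so [CO3²⁻] = 0.08473 × 3.866 = 0.328 mmol/kg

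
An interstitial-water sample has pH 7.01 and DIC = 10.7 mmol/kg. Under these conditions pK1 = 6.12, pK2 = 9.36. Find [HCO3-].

[HCO3⁻] = 9.44 mmol/kg

α₁ = 1 / (1 + [H⁺]/K1 + K2/[H⁺]) = 1 / (1 + 10^-0.89 + 10^-2.35)
   = 1 / (1 + 0.12882 + 0.0044668) = 1/1.1333 = 0.8824
[HCO3⁻] = α₁ × DIC = 0.8824 × 10.7 = 9.44 mmol/kg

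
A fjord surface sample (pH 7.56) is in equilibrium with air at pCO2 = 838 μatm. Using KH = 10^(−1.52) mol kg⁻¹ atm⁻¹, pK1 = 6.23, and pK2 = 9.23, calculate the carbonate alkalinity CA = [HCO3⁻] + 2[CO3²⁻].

[CO2*] = KH · pCO2 = 10^(−1.52) × 838×10^-6 = 2.531×10^-5 mol/kg
α₀ = 1/(1 + K1/[H⁺] + K1K2/[H⁺]²) = 1/(1 + 10^+1.33 + 10^-0.34) = 0.04379
DIC = [CO2*]/α₀ = 2.531×10^-5 / 0.04379 = 0.5779 mmol/kg
CA = (α₁ + 2α₂)·DIC = (0.9362 + 2×0.02002) × 0.5779 = 0.564 mmol/kg

CA = 0.564 mmol/kg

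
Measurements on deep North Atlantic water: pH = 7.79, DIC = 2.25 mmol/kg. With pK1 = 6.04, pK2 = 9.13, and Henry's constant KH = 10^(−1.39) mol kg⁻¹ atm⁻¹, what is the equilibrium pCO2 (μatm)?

pCO2 = 924 μatm

α₀ = 1 / (1 + K1/[H⁺] + K1K2/[H⁺]²) = 1 / (1 + 10^+1.75 + 10^+0.41)
   = 1 / (1 + 56.234 + 2.5704) = 1/59.805 = 0.01672
[CO2*] = α₀ × DIC = 0.01672 × 2.25 = 0.03762 mmol/kg
pCO2 = [CO2*]/KH = 3.762×10^-5 / 4.074×10^-2 = 924 μatm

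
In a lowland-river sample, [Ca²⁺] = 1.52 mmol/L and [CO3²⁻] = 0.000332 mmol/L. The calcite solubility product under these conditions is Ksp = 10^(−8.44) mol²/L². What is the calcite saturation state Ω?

Ksp = 10^(−8.44) = 3.631×10^-9
Ω = [Ca²⁺][CO3²⁻]/Ksp = (1.52×10^-3)(0.000332×10^-3) / 3.631×10^-9 = 0.139

Ω = 0.139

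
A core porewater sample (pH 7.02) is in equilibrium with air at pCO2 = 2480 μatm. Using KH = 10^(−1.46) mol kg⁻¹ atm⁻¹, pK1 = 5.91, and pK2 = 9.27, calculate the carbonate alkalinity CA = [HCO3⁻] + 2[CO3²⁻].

CA = 1.12 mmol/kg

[CO2*] = KH · pCO2 = 10^(−1.46) × 2480×10^-6 = 8.599×10^-5 mol/kg
α₀ = 1/(1 + K1/[H⁺] + K1K2/[H⁺]²) = 1/(1 + 10^+1.11 + 10^-1.14) = 0.07166
DIC = [CO2*]/α₀ = 8.599×10^-5 / 0.07166 = 1.200 mmol/kg
CA = (α₁ + 2α₂)·DIC = (0.9231 + 2×0.005191) × 1.200 = 1.12 mmol/kg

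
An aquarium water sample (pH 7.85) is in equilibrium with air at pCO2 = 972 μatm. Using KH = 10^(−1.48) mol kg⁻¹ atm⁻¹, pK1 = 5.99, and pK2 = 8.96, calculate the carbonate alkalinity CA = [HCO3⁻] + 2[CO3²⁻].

[CO2*] = KH · pCO2 = 10^(−1.48) × 972×10^-6 = 3.219×10^-5 mol/kg
α₀ = 1/(1 + K1/[H⁺] + K1K2/[H⁺]²) = 1/(1 + 10^+1.86 + 10^+0.75) = 0.01265
DIC = [CO2*]/α₀ = 3.219×10^-5 / 0.01265 = 2.545 mmol/kg
CA = (α₁ + 2α₂)·DIC = (0.9162 + 2×0.07112) × 2.545 = 2.69 mmol/kg

CA = 2.69 mmol/kg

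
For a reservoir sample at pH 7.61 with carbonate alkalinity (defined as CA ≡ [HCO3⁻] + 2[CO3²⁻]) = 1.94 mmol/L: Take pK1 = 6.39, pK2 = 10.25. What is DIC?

DIC = 2.05 mmol/L

CA = [HCO3⁻] + 2[CO3²⁻] = (α₁ + 2α₂)·DIC
At pH 7.61: [H⁺]/K1 = 10^-1.22 = 0.060256, K2/[H⁺] = 10^-2.64 = 0.0022909
α₁ = 1/(1 + 0.060256 + 0.0022909) = 1/1.0625 = 0.9411; α₂ = α₁·K2/[H⁺] = 0.002156
α₁ + 2α₂ = 0.9454
DIC = CA / (α₁ + 2α₂) = 1.94 / 0.9454 = 2.05 mmol/L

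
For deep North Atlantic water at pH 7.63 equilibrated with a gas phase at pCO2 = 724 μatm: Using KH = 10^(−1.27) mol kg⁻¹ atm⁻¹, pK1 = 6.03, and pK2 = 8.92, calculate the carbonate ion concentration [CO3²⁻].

[CO3²⁻] = 0.0794 mmol/kg

[CO2*] = KH · pCO2 = 10^(−1.27) × 724×10^-6 = 3.888×10^-5 mol/kg
α₀ = 1/(1 + K1/[H⁺] + K1K2/[H⁺]²) = 1/(1 + 10^+1.60 + 10^+0.31) = 0.02334
DIC = [CO2*]/α₀ = 3.888×10^-5 / 0.02334 = 1.666 mmol/kg
[CO3²⁻] = α₂·DIC; α₂ = 0.04765, so [CO3²⁻] = 0.04765 × 1.666 = 0.0794 mmol/kg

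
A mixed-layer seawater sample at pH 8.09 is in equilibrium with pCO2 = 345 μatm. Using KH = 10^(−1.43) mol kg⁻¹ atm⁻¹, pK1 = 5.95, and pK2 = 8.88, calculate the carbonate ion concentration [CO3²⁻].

[CO3²⁻] = 0.287 mmol/kg

[CO2*] = KH · pCO2 = 10^(−1.43) × 345×10^-6 = 1.282×10^-5 mol/kg
α₀ = 1/(1 + K1/[H⁺] + K1K2/[H⁺]²) = 1/(1 + 10^+2.14 + 10^+1.35) = 0.006195
DIC = [CO2*]/α₀ = 1.282×10^-5 / 0.006195 = 2.069 mmol/kg
[CO3²⁻] = α₂·DIC; α₂ = 0.1387, so [CO3²⁻] = 0.1387 × 2.069 = 0.287 mmol/kg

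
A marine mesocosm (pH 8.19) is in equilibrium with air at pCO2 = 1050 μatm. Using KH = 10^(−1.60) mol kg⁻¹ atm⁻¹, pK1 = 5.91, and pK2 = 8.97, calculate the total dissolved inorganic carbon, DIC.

DIC = 5.89 mmol/kg

[CO2*] = KH · pCO2 = 10^(−1.60) × 1050×10^-6 = 2.637×10^-5 mol/kg
α₀ = 1/(1 + K1/[H⁺] + K1K2/[H⁺]²) = 1/(1 + 10^+2.28 + 10^+1.50) = 0.004481
DIC = [CO2*]/α₀ = 2.637×10^-5 / 0.004481 = 5.89 mmol/kg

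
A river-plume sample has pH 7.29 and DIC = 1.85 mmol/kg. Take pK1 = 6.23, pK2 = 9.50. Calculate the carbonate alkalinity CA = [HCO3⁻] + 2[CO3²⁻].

CA = [HCO3⁻] + 2[CO3²⁻] = (α₁ + 2α₂)·DIC
At pH 7.29: [H⁺]/K1 = 10^-1.06 = 0.087096, K2/[H⁺] = 10^-2.21 = 0.0061660
α₁ = 1/(1 + 0.087096 + 0.0061660) = 1/1.0933 = 0.9147; α₂ = α₁·K2/[H⁺] = 0.005640
α₁ + 2α₂ = 0.9260
CA = 0.9260 × 1.85 = 1.71 mmol/kg

CA = 1.71 mmol/kg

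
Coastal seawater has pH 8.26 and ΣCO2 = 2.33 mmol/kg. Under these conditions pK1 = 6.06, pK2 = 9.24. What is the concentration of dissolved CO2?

[CO2*] = 13.2 μmol/kg

α₀ = 1 / (1 + K1/[H⁺] + K1K2/[H⁺]²) = 1 / (1 + 10^+2.20 + 10^+1.22)
   = 1 / (1 + 158.49 + 16.596) = 1/176.09 = 0.005679
[CO2*] = α₀ × DIC = 0.005679 × 2.33 = 0.0132 mmol/kg = 13.2 μmol/kg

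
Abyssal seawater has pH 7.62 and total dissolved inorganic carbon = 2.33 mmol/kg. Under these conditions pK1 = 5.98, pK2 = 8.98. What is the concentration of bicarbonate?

[HCO3⁻] = 2.18 mmol/kg

α₁ = 1 / (1 + [H⁺]/K1 + K2/[H⁺]) = 1 / (1 + 10^-1.64 + 10^-1.36)
   = 1 / (1 + 0.022909 + 0.043652) = 1/1.0666 = 0.9376
[HCO3⁻] = α₁ × DIC = 0.9376 × 2.33 = 2.18 mmol/kg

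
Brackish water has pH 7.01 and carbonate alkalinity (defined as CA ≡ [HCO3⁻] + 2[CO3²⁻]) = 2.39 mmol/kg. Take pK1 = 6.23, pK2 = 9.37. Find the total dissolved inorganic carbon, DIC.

CA = [HCO3⁻] + 2[CO3²⁻] = (α₁ + 2α₂)·DIC
At pH 7.01: [H⁺]/K1 = 10^-0.78 = 0.16596, K2/[H⁺] = 10^-2.36 = 0.0043652
α₁ = 1/(1 + 0.16596 + 0.0043652) = 1/1.1703 = 0.8545; α₂ = α₁·K2/[H⁺] = 0.003730
α₁ + 2α₂ = 0.8619
DIC = CA / (α₁ + 2α₂) = 2.39 / 0.8619 = 2.77 mmol/kg

DIC = 2.77 mmol/kg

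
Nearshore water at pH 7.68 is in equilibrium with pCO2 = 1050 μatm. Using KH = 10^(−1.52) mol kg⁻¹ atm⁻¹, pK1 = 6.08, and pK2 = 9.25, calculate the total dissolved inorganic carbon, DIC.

[CO2*] = KH · pCO2 = 10^(−1.52) × 1050×10^-6 = 3.171×10^-5 mol/kg
α₀ = 1/(1 + K1/[H⁺] + K1K2/[H⁺]²) = 1/(1 + 10^+1.60 + 10^+0.03) = 0.02388
DIC = [CO2*]/α₀ = 3.171×10^-5 / 0.02388 = 1.33 mmol/kg

DIC = 1.33 mmol/kg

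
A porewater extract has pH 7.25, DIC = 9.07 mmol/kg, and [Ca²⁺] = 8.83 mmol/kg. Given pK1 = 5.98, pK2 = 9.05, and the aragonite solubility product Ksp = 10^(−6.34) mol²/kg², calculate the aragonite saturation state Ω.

Ω = 2.60

α₂ = 1 / (1 + [H⁺]/K2 + [H⁺]²/(K1K2)) = 1 / (1 + 10^+1.80 + 10^+0.53)
   = 1 / (1 + 63.096 + 3.3884) = 1/67.484 = 0.01482
[CO3²⁻] = α₂ × DIC = 0.01482 × 9.07 = 0.1344 mmol/kg
Ksp = 10^(−6.34) = 4.571×10^-7
Ω = [Ca²⁺][CO3²⁻]/Ksp = (8.83×10^-3)(1.344×10^-4) / 4.571×10^-7 = 2.60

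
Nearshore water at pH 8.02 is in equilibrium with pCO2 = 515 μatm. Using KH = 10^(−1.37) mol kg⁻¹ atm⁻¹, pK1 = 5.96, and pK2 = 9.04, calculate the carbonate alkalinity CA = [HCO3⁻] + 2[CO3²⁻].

[CO2*] = KH · pCO2 = 10^(−1.37) × 515×10^-6 = 2.197×10^-5 mol/kg
α₀ = 1/(1 + K1/[H⁺] + K1K2/[H⁺]²) = 1/(1 + 10^+2.06 + 10^+1.04) = 0.007888
DIC = [CO2*]/α₀ = 2.197×10^-5 / 0.007888 = 2.785 mmol/kg
CA = (α₁ + 2α₂)·DIC = (0.9056 + 2×0.08649) × 2.785 = 3.00 mmol/kg

CA = 3.00 mmol/kg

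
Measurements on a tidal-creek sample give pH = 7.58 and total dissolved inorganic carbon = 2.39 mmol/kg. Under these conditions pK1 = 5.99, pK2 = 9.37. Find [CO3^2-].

α₂ = 1 / (1 + [H⁺]/K2 + [H⁺]²/(K1K2)) = 1 / (1 + 10^+1.79 + 10^+0.20)
   = 1 / (1 + 61.660 + 1.5849) = 1/64.244 = 0.01557
[CO3²⁻] = α₂ × DIC = 0.01557 × 2.39 = 0.0372 mmol/kg

[CO3²⁻] = 0.0372 mmol/kg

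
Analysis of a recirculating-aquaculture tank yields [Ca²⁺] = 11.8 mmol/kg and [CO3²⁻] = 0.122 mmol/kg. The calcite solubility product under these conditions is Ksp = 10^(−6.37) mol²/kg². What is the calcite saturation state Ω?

Ω = 3.37

Ksp = 10^(−6.37) = 4.266×10^-7
Ω = [Ca²⁺][CO3²⁻]/Ksp = (11.8×10^-3)(0.122×10^-3) / 4.266×10^-7 = 3.37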